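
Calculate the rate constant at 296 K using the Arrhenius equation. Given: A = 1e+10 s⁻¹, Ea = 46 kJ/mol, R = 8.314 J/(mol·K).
7.62e+01 s⁻¹

k = A·exp(-Ea/(R·T)) = 1e+10·exp(-46000/(8.314·296)) = 1e+10·exp(-18.6920) = 1e+10·7.6236e-09 = 7.62e+01 s⁻¹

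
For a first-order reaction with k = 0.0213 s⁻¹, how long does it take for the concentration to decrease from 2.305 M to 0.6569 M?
58.93 s

From ln[A] = ln[A]₀ - k·t: t = ln([A]₀/[A])/k = ln(2.305/0.6569)/0.0213 = ln(3.5089)/0.0213 = 1.2553/0.0213 = 58.93 s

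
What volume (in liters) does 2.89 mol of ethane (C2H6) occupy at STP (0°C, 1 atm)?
At STP, 1 mol of gas occupies 22.4 L
Volume = 2.89 mol × 22.4 L/mol = 64.74 L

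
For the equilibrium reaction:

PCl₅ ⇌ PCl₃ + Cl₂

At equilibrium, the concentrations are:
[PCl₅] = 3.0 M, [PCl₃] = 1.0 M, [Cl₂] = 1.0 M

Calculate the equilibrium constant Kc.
K_c = 0.3333

Kc = ([PCl₃] × [Cl₂]) / ([PCl₅])
   = ((1.0)·(1.0)) / ((3.0))
   = 1 / 3 = 0.3333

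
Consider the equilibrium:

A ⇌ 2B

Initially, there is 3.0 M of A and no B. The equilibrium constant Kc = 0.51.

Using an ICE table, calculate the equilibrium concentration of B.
[B] = 1.116 M

ICE: [A] = 3.0 − x, [B] = 2x.
Kc = (2x)²/(3.0 − x) = 0.51 ⇒ 4x² + 0.51x − 1.53 = 0.
x = (−0.51 + √(0.51² + 4·4·1.53))/(2·4) = (−0.51 + √24.74)/8 = 0.55799.
[B] = 2x = 1.116 M.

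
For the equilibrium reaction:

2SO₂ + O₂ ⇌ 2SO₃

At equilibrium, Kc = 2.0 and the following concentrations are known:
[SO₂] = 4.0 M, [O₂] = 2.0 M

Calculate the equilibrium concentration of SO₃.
[SO₃] = 8.0000 M

Kc = ([SO₃]^2) / ([SO₂]^2 × [O₂]) = 2.0
[SO₃]^2 = Kc · (reactant terms)/(other product terms) = 2.0 · 32 / 1 = 64
[SO₃] = (64)^(1/2) = 8.0000 M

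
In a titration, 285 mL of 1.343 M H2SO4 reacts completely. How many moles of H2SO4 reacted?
Moles = Molarity × Volume (L)
Moles = 1.343 M × 0.285 L = 0.3828 mol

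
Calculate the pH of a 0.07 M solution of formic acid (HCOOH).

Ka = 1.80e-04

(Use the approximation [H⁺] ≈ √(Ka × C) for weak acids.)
pH = 2.45

[H⁺] = √(Ka × C) = √(1.80e-04 × 0.07) = 3.5496e-03. pH = -log(3.5496e-03)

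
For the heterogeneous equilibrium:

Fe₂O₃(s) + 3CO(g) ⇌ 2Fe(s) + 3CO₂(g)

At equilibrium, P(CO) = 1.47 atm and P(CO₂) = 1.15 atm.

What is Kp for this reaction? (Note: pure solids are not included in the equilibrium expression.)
K_p = 0.479

Solids (Fe₂O₃, Fe) are excluded.
Kp = P(CO₂)³/P(CO)³ = (1.15)³/(1.47)³ = 1.521/3.177 = 0.479.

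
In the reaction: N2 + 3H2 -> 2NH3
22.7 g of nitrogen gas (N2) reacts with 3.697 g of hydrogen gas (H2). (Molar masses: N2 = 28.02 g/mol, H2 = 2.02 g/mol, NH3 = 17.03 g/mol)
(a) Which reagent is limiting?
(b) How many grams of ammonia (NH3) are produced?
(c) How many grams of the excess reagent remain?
(a) H2, (b) 20.78 g, (c) 5.606 g

Moles of N2 = 22.7 g ÷ 28.02 g/mol = 0.810136 mol
Moles of H2 = 3.697 g ÷ 2.02 g/mol = 1.8302 mol
Moles ÷ coefficient: N2: 0.810136/1 = 0.8101, H2: 1.8302/3 = 0.6101
(a) H2 has the smaller value, so H2 is the limiting reagent.
(b) Moles of NH3 = 1.8302 mol H2 × (2/3) = 1.22013 mol; mass = 1.22013 mol × 17.03 g/mol = 20.78 g
(c) N2 consumed = 1.8302 × (1/3) = 0.610066 mol; remaining = 0.810136 − 0.610066 = 0.20007 mol; mass = 0.20007 mol × 28.02 g/mol = 5.606 g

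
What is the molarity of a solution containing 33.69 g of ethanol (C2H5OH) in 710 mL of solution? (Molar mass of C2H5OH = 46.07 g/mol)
Moles of C2H5OH = 33.69 g ÷ 46.07 g/mol = 0.731278 mol
Volume = 710 mL = 0.71 L
Molarity = 0.731278 mol ÷ 0.71 L = 1.03 M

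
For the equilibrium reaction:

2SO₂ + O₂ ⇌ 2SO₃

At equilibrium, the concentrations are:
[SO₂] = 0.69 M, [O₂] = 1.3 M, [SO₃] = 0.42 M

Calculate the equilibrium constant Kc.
K_c = 0.2850

Kc = ([SO₃]^2) / ([SO₂]^2 × [O₂])
   = ((0.42)^2) / ((0.69)^2·(1.3))
   = 0.1764 / 0.61893 = 0.2850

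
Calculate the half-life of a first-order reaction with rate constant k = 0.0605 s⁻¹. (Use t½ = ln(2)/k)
11.46 s

t½ = ln(2)/k = 0.6931/0.0605 = 11.46 s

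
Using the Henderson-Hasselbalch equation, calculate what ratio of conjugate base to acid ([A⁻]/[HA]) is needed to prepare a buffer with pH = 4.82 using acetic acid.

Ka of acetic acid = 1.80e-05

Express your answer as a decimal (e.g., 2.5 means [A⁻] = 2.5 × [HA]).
[A⁻]/[HA] = 1.189

pKa = −log(1.80e-05) = 4.7447. pH = pKa + log([A⁻]/[HA]). 4.82 = 4.7447 + log(ratio). log(ratio) = 4.82 − 4.7447 = 0.0753. ratio = 10^(0.0753) = 1.189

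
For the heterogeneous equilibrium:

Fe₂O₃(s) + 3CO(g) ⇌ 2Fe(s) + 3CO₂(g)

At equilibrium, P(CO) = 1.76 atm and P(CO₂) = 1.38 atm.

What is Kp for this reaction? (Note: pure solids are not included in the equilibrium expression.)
K_p = 0.482

Solids (Fe₂O₃, Fe) are excluded.
Kp = P(CO₂)³/P(CO)³ = (1.38)³/(1.76)³ = 2.628/5.452 = 0.482.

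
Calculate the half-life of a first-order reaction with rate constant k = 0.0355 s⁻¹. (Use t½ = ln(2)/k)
19.53 s

t½ = ln(2)/k = 0.6931/0.0355 = 19.53 s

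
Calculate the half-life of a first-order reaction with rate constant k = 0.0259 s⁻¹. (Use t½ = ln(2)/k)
26.76 s

t½ = ln(2)/k = 0.6931/0.0259 = 26.76 s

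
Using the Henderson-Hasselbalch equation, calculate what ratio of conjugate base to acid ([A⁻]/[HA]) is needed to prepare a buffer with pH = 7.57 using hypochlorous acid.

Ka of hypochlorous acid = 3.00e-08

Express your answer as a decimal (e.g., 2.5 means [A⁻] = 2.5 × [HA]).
[A⁻]/[HA] = 1.115

pKa = −log(3.00e-08) = 7.5229. pH = pKa + log([A⁻]/[HA]). 7.57 = 7.5229 + log(ratio). log(ratio) = 7.57 − 7.5229 = 0.0471. ratio = 10^(0.0471) = 1.115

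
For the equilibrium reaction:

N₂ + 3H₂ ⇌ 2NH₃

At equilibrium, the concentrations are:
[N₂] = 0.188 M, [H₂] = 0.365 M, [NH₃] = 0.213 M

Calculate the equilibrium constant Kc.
K_c = 4.9628

Kc = ([NH₃]^2) / ([N₂] × [H₂]^3)
   = ((0.213)^2) / ((0.188)·(0.365)^3)
   = 0.045369 / 0.0091419 = 4.9628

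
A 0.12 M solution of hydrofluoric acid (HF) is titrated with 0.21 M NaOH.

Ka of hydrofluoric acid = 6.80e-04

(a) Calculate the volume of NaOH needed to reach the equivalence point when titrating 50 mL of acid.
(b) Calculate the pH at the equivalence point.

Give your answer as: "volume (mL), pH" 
V = 28.6 mL, pH = 8.03

(a) At equivalence: moles acid = moles base.
moles acid = 0.12 × 0.05 = 0.006 mol; V_NaOH = 0.006/0.21 = 0.02857 L = 28.6 mL.
(b) At equivalence, all acid → conjugate base A⁻ at [A⁻] = 0.006/0.07857 = 0.07636 M.
Kb = Kw/Ka = 1.0e-14/6.80e-04 = 1.471e-11; [OH⁻] = √(Kb·[A⁻]) = 1.060e-06; pOH = 5.97; pH = 14 − pOH = 8.03.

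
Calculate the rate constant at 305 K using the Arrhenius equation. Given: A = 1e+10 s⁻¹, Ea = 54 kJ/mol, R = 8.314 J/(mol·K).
5.64e+00 s⁻¹

k = A·exp(-Ea/(R·T)) = 1e+10·exp(-54000/(8.314·305)) = 1e+10·exp(-21.2953) = 1e+10·5.6437e-10 = 5.64e+00 s⁻¹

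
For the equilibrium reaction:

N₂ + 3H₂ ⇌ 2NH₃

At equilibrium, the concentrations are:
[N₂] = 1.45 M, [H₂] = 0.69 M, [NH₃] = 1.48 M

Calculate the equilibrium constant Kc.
K_c = 4.5984

Kc = ([NH₃]^2) / ([N₂] × [H₂]^3)
   = ((1.48)^2) / ((1.45)·(0.69)^3)
   = 2.1904 / 0.47634 = 4.5984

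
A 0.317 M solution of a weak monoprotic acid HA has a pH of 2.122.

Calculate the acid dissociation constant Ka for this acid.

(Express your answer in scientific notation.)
K_a = 1.84e-04

[H⁺] = 10^(−pH) = 10^(−2.122) = 7.551e-03 M. For HA ⇌ H⁺ + A⁻, Ka = x²/(C − x) = (7.551e-03)²/(0.317 − 7.551e-03) = 1.84e-04.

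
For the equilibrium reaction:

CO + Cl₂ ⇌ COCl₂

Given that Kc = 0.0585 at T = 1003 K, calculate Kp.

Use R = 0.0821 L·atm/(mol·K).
K_p = 7.10e-04

Δn = (moles gaseous products) − (moles gaseous reactants) = -1
T = 1003 K; RT = 0.0821 × 1003 = 82.3463
Kp = Kc·(RT)^Δn = 0.0585 × (82.3463)^-1 = 0.0585 × 0.0121438 = 7.10e-04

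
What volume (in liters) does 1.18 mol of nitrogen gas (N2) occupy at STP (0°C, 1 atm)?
At STP, 1 mol of gas occupies 22.4 L
Volume = 1.18 mol × 22.4 L/mol = 26.43 L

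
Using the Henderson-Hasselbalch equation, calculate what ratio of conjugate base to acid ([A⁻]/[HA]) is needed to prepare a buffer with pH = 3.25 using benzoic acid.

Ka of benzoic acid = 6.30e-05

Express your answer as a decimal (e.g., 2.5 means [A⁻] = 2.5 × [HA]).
[A⁻]/[HA] = 0.112

pKa = −log(6.30e-05) = 4.2007. pH = pKa + log([A⁻]/[HA]). 3.25 = 4.2007 + log(ratio). log(ratio) = 3.25 − 4.2007 = -0.9507. ratio = 10^(-0.9507) = 0.112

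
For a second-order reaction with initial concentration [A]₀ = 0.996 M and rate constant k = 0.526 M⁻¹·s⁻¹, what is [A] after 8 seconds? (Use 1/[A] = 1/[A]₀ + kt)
0.1919 M

1/[A] = 1/[A]₀ + k·t = 1/0.996 + (0.526)·(8) = 1.0040 + 4.2080 = 5.2120
[A] = 1/5.2120 = 0.1919 M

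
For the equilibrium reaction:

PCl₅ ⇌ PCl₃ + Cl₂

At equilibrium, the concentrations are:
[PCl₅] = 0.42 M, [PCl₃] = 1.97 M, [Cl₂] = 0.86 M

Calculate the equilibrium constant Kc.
K_c = 4.0338

Kc = ([PCl₃] × [Cl₂]) / ([PCl₅])
   = ((1.97)·(0.86)) / ((0.42))
   = 1.6942 / 0.42 = 4.0338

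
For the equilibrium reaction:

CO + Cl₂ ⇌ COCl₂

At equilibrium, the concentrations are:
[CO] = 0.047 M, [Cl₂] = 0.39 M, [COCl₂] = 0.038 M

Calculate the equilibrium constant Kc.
K_c = 2.0731

Kc = ([COCl₂]) / ([CO] × [Cl₂])
   = ((0.038)) / ((0.047)·(0.39))
   = 0.038 / 0.01833 = 2.0731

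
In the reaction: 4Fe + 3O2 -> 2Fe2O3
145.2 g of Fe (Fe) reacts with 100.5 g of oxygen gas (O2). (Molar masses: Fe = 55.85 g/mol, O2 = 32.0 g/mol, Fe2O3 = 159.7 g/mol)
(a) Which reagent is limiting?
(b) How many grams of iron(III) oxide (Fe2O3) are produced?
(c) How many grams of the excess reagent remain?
(a) Fe, (b) 207.6 g, (c) 38.1 g

Moles of Fe = 145.2 g ÷ 55.85 g/mol = 2.59982 mol
Moles of O2 = 100.5 g ÷ 32.0 g/mol = 3.14062 mol
Moles ÷ coefficient: Fe: 2.59982/4 = 0.65, O2: 3.14062/3 = 1.047
(a) Fe has the smaller value, so Fe is the limiting reagent.
(b) Moles of Fe2O3 = 2.59982 mol Fe × (2/4) = 1.29991 mol; mass = 1.29991 mol × 159.7 g/mol = 207.6 g
(c) O2 consumed = 2.59982 × (3/4) = 1.94987 mol; remaining = 3.14062 − 1.94987 = 1.19076 mol; mass = 1.19076 mol × 32.0 g/mol = 38.1 g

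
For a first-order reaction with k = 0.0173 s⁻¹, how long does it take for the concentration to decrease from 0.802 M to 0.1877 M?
83.95 s

From ln[A] = ln[A]₀ - k·t: t = ln([A]₀/[A])/k = ln(0.802/0.1877)/0.0173 = ln(4.2728)/0.0173 = 1.4523/0.0173 = 83.95 s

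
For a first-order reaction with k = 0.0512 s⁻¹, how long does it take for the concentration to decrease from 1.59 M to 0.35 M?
29.56 s

From ln[A] = ln[A]₀ - k·t: t = ln([A]₀/[A])/k = ln(1.59/0.35)/0.0512 = ln(4.5429)/0.0512 = 1.5136/0.0512 = 29.56 s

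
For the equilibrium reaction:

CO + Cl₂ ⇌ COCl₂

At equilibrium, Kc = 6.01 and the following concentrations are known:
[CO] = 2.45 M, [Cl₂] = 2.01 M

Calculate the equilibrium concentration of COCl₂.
[COCl₂] = 29.5962 M

Kc = ([COCl₂]) / ([CO] × [Cl₂]) = 6.01
[COCl₂]^1 = Kc · (reactant terms)/(other product terms) = 6.01 · 4.9245 / 1 = 29.596
[COCl₂] = 29.5962 M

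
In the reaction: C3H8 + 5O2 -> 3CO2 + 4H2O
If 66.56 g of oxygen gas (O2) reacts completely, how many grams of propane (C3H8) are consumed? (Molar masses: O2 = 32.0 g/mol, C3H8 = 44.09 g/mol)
Moles of O2 = 66.56 g ÷ 32.0 g/mol = 2.08 mol
Mole ratio: 1 mol C3H8 / 5 mol O2
Moles of C3H8 = 2.08 × (1/5) = 0.416 mol
Mass of C3H8 = 0.416 mol × 44.09 g/mol = 18.34 g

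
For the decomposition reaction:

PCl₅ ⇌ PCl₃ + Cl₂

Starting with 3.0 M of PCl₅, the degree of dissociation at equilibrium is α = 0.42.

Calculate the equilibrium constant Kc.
K_c = 0.9124

x = α·[A]₀ = 0.42 × 3.0 = 1.26 M dissociated.
At eq: [PCl₅] = 3.0 − 1.26 = 1.74 M; [PCl₃] = [Cl₂] = x = 1.26 M.
Kc = [PCl₃][Cl₂]/[PCl₅] = (1.26)²/1.74 = 0.9124.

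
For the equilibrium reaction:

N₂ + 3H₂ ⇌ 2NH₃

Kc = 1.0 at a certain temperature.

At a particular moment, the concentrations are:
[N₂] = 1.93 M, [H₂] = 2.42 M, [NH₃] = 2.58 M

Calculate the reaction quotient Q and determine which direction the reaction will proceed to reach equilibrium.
Q = 0.243, Q < K, reaction proceeds forward (toward products)

Q = ([NH₃]^2) / ([N₂] × [H₂]^3)
  = ((2.58)^2) / ((1.93)·(2.42)^3) = 6.6564/27.353 = 0.2434
Since Q = 0.2434 < Kc = 1.0, the reaction proceeds forward (toward products) to reach equilibrium.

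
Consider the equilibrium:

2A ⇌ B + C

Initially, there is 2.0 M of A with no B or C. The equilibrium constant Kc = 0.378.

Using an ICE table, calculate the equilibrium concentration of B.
[B] = 0.551 M

ICE: [A] = 2.0 − 2x, [B] = [C] = x.
Kc = x²/(2.0 − 2x)² = 0.378 ⇒ √Kc = x/(2.0 − 2x).
x = √0.378·2.0/(1 + 2√0.378) = 0.61482·2.0/2.2296 = 0.5515.
[B] = x = 0.551 M.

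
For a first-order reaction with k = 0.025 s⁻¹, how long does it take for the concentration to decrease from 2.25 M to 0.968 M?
33.74 s

From ln[A] = ln[A]₀ - k·t: t = ln([A]₀/[A])/k = ln(2.25/0.968)/0.025 = ln(2.3244)/0.025 = 0.8435/0.025 = 33.74 s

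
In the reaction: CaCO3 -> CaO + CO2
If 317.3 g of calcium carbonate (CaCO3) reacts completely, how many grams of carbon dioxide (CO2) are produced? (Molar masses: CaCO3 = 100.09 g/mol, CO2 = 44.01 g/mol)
Moles of CaCO3 = 317.3 g ÷ 100.09 g/mol = 3.17015 mol
Mole ratio: 1 mol CO2 / 1 mol CaCO3
Moles of CO2 = 3.17015 × (1/1) = 3.17015 mol
Mass of CO2 = 3.17015 mol × 44.01 g/mol = 139.5 g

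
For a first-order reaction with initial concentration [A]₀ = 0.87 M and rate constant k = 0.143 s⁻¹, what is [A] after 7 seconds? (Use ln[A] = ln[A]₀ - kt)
0.3197 M

ln[A] = ln[A]₀ - k·t = ln(0.87) - (0.143)·(7) = -0.1393 - 1.0010 = -1.1403
[A] = e^(-1.1403) = 0.3197 M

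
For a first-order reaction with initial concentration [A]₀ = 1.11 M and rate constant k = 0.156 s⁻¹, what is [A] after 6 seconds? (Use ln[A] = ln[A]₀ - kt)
0.4353 M

ln[A] = ln[A]₀ - k·t = ln(1.11) - (0.156)·(6) = 0.1044 - 0.9360 = -0.8316
[A] = e^(-0.8316) = 0.4353 M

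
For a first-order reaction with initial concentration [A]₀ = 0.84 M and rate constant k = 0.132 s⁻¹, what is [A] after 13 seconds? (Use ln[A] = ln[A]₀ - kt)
0.1510 M

ln[A] = ln[A]₀ - k·t = ln(0.84) - (0.132)·(13) = -0.1744 - 1.7160 = -1.8904
[A] = e^(-1.8904) = 0.1510 M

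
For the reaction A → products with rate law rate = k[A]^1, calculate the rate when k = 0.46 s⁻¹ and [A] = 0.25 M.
0.115 M/s

rate = k·[A]^1 = 0.46·(0.25)^1 = 0.46·0.25 = 0.115 M/s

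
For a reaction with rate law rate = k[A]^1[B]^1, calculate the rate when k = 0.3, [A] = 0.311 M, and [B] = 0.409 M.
0.03816 M/s

rate = k·[A]^1·[B]^1 = 0.3·(0.311)^1·(0.409)^1 = 0.3·0.311·0.409 = 0.03816 M/s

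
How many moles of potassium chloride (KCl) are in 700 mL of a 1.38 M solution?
Moles = Molarity × Volume (L)
Moles = 1.38 M × 0.7 L = 0.966 mol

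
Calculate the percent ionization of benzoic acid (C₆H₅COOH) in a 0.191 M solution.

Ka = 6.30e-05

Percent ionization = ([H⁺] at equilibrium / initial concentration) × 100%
Percent ionization = 1.8%

Let x = [H⁺]. Ka = x²/(C - x) ⇒ x² + (6.30e-05)x - (6.30e-05)(0.191) = 0. x = 3.4375e-03. Percent = (3.4375e-03/0.191) × 100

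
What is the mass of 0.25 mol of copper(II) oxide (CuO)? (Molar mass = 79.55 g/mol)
Mass = 0.25 mol × 79.55 g/mol = 19.89 g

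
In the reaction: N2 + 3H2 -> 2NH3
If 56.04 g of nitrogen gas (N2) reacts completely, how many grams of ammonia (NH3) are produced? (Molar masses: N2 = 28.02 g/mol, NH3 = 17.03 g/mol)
Moles of N2 = 56.04 g ÷ 28.02 g/mol = 2 mol
Mole ratio: 2 mol NH3 / 1 mol N2
Moles of NH3 = 2 × (2/1) = 4 mol
Mass of NH3 = 4 mol × 17.03 g/mol = 68.12 g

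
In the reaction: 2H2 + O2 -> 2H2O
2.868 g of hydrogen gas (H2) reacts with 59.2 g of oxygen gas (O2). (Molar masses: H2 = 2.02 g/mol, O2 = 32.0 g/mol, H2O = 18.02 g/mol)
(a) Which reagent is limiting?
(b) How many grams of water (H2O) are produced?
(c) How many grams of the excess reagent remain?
(a) H2, (b) 25.58 g, (c) 36.48 g

Moles of H2 = 2.868 g ÷ 2.02 g/mol = 1.4198 mol
Moles of O2 = 59.2 g ÷ 32.0 g/mol = 1.85 mol
Moles ÷ coefficient: H2: 1.4198/2 = 0.7099, O2: 1.85/1 = 1.85
(a) H2 has the smaller value, so H2 is the limiting reagent.
(b) Moles of H2O = 1.4198 mol H2 × (2/2) = 1.4198 mol; mass = 1.4198 mol × 18.02 g/mol = 25.58 g
(c) O2 consumed = 1.4198 × (1/2) = 0.709901 mol; remaining = 1.85 − 0.709901 = 1.1401 mol; mass = 1.1401 mol × 32.0 g/mol = 36.48 g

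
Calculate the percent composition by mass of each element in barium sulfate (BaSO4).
Ba: 58.84%, S: 13.74%, O: 27.42%

Molar mass of BaSO4 = 233.4 g/mol
% Ba = (1 × 137.33) / 233.4 × 100% = 137.33 / 233.4 × 100% = 58.84%
% S = (1 × 32.07) / 233.4 × 100% = 32.07 / 233.4 × 100% = 13.74%
% O = (4 × 16.0) / 233.4 × 100% = 64 / 233.4 × 100% = 27.42%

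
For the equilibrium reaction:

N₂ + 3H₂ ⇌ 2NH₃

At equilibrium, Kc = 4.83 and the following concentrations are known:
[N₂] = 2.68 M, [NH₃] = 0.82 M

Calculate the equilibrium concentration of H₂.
[H₂] = 0.3731 M

Kc = ([NH₃]^2) / ([N₂] × [H₂]^3) = 4.83
[H₂]^3 = (product terms)/(Kc · other reactant terms) = 0.6724 / (4.83 · 2.68) = 0.051945
[H₂] = (0.051945)^(1/3) = 0.3731 M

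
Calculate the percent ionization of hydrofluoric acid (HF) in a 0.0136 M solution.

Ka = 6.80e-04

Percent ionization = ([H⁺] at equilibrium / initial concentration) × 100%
Percent ionization = 20%

Let x = [H⁺]. Ka = x²/(C - x) ⇒ x² + (6.80e-04)x - (6.80e-04)(0.0136) = 0. x = 2.7200e-03. Percent = (2.7200e-03/0.0136) × 100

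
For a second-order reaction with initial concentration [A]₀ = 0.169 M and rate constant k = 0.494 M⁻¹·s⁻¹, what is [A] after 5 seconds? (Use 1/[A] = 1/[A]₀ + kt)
0.1192 M

1/[A] = 1/[A]₀ + k·t = 1/0.169 + (0.494)·(5) = 5.9172 + 2.4700 = 8.3872
[A] = 1/8.3872 = 0.1192 M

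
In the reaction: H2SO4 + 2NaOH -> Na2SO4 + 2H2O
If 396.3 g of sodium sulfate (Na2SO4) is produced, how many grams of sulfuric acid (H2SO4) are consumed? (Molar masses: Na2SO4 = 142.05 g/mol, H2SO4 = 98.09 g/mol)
Moles of Na2SO4 = 396.3 g ÷ 142.05 g/mol = 2.78986 mol
Mole ratio: 1 mol H2SO4 / 1 mol Na2SO4
Moles of H2SO4 = 2.78986 × (1/1) = 2.78986 mol
Mass of H2SO4 = 2.78986 mol × 98.09 g/mol = 273.7 g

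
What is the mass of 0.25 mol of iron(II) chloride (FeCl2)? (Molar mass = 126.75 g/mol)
Mass = 0.25 mol × 126.75 g/mol = 31.69 g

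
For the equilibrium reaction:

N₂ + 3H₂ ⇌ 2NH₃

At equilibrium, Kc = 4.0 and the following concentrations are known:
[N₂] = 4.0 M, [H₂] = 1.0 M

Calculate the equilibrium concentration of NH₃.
[NH₃] = 4.0000 M

Kc = ([NH₃]^2) / ([N₂] × [H₂]^3) = 4.0
[NH₃]^2 = Kc · (reactant terms)/(other product terms) = 4.0 · 4 / 1 = 16
[NH₃] = (16)^(1/2) = 4.0000 M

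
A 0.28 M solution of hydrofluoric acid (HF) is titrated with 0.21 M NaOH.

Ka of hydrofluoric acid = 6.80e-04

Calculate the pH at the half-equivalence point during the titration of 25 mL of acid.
pH = pKa = 3.17

At the half-equivalence point, [HA] = [A⁻], so by Henderson–Hasselbalch pH = pKa + log(1) = pKa.
pKa = −log(6.80e-04) = 3.17.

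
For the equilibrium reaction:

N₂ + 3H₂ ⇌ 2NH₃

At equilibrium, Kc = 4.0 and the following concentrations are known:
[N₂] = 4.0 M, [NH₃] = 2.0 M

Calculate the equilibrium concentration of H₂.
[H₂] = 0.6300 M

Kc = ([NH₃]^2) / ([N₂] × [H₂]^3) = 4.0
[H₂]^3 = (product terms)/(Kc · other reactant terms) = 4 / (4.0 · 4) = 0.25
[H₂] = (0.25)^(1/3) = 0.6300 M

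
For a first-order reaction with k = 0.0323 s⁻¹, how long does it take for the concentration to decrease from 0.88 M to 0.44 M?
21.46 s

From ln[A] = ln[A]₀ - k·t: t = ln([A]₀/[A])/k = ln(0.88/0.44)/0.0323 = ln(2.0000)/0.0323 = 0.6931/0.0323 = 21.46 s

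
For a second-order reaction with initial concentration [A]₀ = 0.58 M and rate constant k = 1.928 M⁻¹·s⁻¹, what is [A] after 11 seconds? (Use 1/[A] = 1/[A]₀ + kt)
0.0436 M

1/[A] = 1/[A]₀ + k·t = 1/0.58 + (1.928)·(11) = 1.7241 + 21.2080 = 22.9321
[A] = 1/22.9321 = 0.0436 M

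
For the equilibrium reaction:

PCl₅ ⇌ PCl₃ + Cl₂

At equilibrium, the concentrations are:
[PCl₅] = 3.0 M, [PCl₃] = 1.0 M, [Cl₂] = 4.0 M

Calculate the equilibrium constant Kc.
K_c = 1.3333

Kc = ([PCl₃] × [Cl₂]) / ([PCl₅])
   = ((1.0)·(4.0)) / ((3.0))
   = 4 / 3 = 1.3333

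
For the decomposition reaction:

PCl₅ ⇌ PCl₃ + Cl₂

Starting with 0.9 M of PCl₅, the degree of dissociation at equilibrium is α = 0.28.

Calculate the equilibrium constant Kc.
K_c = 0.0980

x = α·[A]₀ = 0.28 × 0.9 = 0.252 M dissociated.
At eq: [PCl₅] = 0.9 − 0.252 = 0.648 M; [PCl₃] = [Cl₂] = x = 0.252 M.
Kc = [PCl₃][Cl₂]/[PCl₅] = (0.252)²/0.648 = 0.098.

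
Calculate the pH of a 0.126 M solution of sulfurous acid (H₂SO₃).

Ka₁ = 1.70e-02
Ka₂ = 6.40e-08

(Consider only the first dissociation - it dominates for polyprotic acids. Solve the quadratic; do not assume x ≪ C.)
pH = 1.41

x² + Ka₁·x − Ka₁·C = 0 with Ka₁ = 1.70e-02, C = 0.126.
x = (−Ka₁ + √(Ka₁² + 4·Ka₁·C))/2 = 3.8556e-02 M, so pH = 1.41.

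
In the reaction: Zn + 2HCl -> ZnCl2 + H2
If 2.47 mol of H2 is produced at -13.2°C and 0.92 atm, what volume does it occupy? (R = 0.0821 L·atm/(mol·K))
T = -13.2°C + 273.15 = 259.95 K
V = nRT/P = (2.47 × 0.0821 × 259.95) / 0.92
V = 57.30 L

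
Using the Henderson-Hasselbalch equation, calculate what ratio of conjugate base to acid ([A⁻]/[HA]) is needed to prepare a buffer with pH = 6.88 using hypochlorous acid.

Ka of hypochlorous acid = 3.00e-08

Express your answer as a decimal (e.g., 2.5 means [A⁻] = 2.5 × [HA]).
[A⁻]/[HA] = 0.228

pKa = −log(3.00e-08) = 7.5229. pH = pKa + log([A⁻]/[HA]). 6.88 = 7.5229 + log(ratio). log(ratio) = 6.88 − 7.5229 = -0.6429. ratio = 10^(-0.6429) = 0.228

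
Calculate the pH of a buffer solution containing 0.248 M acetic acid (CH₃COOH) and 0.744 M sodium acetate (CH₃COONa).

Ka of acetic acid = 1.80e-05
pH = 5.22

pKa = -log(1.80e-05) = 4.74. pH = pKa + log([A⁻]/[HA]) = 4.74 + log(0.744/0.248)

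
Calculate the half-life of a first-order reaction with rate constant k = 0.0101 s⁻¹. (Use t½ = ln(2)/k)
68.63 s

t½ = ln(2)/k = 0.6931/0.0101 = 68.63 s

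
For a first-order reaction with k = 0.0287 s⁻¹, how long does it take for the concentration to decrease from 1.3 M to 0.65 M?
24.15 s

From ln[A] = ln[A]₀ - k·t: t = ln([A]₀/[A])/k = ln(1.3/0.65)/0.0287 = ln(2.0000)/0.0287 = 0.6931/0.0287 = 24.15 s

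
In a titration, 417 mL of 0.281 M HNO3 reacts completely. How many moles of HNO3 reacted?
Moles = Molarity × Volume (L)
Moles = 0.281 M × 0.417 L = 0.1172 mol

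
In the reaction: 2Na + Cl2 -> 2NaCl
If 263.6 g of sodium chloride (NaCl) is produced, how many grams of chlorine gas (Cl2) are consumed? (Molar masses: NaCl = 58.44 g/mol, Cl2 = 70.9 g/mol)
Moles of NaCl = 263.6 g ÷ 58.44 g/mol = 4.51061 mol
Mole ratio: 1 mol Cl2 / 2 mol NaCl
Moles of Cl2 = 4.51061 × (1/2) = 2.2553 mol
Mass of Cl2 = 2.2553 mol × 70.9 g/mol = 159.9 g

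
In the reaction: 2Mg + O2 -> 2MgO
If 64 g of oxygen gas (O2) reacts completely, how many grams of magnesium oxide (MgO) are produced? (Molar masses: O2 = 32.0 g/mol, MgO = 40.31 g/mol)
Moles of O2 = 64 g ÷ 32.0 g/mol = 2 mol
Mole ratio: 2 mol MgO / 1 mol O2
Moles of MgO = 2 × (2/1) = 4 mol
Mass of MgO = 4 mol × 40.31 g/mol = 161.2 g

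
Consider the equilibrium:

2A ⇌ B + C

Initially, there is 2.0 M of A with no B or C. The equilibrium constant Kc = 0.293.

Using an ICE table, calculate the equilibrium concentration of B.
[B] = 0.520 M

ICE: [A] = 2.0 − 2x, [B] = [C] = x.
Kc = x²/(2.0 − 2x)² = 0.293 ⇒ √Kc = x/(2.0 − 2x).
x = √0.293·2.0/(1 + 2√0.293) = 0.54129·2.0/2.0826 = 0.51983.
[B] = x = 0.520 M.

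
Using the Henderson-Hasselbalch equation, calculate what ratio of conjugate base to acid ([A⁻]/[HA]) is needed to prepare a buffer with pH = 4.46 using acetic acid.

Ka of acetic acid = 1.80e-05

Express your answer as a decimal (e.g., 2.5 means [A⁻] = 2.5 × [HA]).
[A⁻]/[HA] = 0.519

pKa = −log(1.80e-05) = 4.7447. pH = pKa + log([A⁻]/[HA]). 4.46 = 4.7447 + log(ratio). log(ratio) = 4.46 − 4.7447 = -0.2847. ratio = 10^(-0.2847) = 0.519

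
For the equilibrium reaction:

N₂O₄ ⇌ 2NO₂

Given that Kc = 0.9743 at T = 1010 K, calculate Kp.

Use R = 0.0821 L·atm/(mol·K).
K_p = 80.7899

Δn = (moles gaseous products) − (moles gaseous reactants) = 1
T = 1010 K; RT = 0.0821 × 1010 = 82.921
Kp = Kc·(RT)^Δn = 0.9743 × (82.921)^1 = 0.9743 × 82.921 = 80.7899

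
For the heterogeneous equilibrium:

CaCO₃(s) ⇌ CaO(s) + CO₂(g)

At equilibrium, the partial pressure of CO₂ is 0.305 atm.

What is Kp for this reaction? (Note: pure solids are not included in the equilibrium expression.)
K_p = 0.305

Solids (CaCO₃, CaO) have activity 1 and are excluded.
Kp = P(CO₂) = 0.305.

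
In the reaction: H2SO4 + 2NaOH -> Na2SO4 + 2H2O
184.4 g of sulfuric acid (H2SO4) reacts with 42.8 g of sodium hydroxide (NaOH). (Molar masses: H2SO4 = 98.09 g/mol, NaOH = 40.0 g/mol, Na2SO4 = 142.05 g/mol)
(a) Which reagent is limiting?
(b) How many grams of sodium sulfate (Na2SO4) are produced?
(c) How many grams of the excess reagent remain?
(a) NaOH, (b) 76 g, (c) 131.9 g

Moles of H2SO4 = 184.4 g ÷ 98.09 g/mol = 1.87991 mol
Moles of NaOH = 42.8 g ÷ 40.0 g/mol = 1.07 mol
Moles ÷ coefficient: H2SO4: 1.87991/1 = 1.88, NaOH: 1.07/2 = 0.535
(a) NaOH has the smaller value, so NaOH is the limiting reagent.
(b) Moles of Na2SO4 = 1.07 mol NaOH × (1/2) = 0.535 mol; mass = 0.535 mol × 142.05 g/mol = 76 g
(c) H2SO4 consumed = 1.07 × (1/2) = 0.535 mol; remaining = 1.87991 − 0.535 = 1.34491 mol; mass = 1.34491 mol × 98.09 g/mol = 131.9 g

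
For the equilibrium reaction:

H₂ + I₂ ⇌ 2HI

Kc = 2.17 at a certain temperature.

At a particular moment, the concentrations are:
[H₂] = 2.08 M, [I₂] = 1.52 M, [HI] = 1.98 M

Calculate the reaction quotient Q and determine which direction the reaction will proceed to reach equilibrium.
Q = 1.240, Q < K, reaction proceeds forward (toward products)

Q = ([HI]^2) / ([H₂] × [I₂])
  = ((1.98)^2) / ((2.08)·(1.52)) = 3.9204/3.1616 = 1.24
Since Q = 1.24 < Kc = 2.17, the reaction proceeds forward (toward products) to reach equilibrium.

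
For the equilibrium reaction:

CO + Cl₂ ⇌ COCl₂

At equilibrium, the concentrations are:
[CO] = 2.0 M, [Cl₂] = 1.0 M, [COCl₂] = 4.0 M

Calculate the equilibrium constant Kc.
K_c = 2.0000

Kc = ([COCl₂]) / ([CO] × [Cl₂])
   = ((4.0)) / ((2.0)·(1.0))
   = 4 / 2 = 2.0000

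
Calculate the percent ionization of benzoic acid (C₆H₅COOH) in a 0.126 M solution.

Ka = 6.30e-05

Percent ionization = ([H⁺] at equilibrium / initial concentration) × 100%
Percent ionization = 2.21%

Let x = [H⁺]. Ka = x²/(C - x) ⇒ x² + (6.30e-05)x - (6.30e-05)(0.126) = 0. x = 2.7861e-03. Percent = (2.7861e-03/0.126) × 100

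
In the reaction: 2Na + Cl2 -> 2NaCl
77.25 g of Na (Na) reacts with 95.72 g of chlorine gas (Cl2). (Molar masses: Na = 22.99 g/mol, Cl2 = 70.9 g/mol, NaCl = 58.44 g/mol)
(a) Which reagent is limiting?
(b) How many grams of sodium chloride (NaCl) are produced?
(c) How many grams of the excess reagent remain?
(a) Cl2, (b) 157.8 g, (c) 15.17 g

Moles of Na = 77.25 g ÷ 22.99 g/mol = 3.36016 mol
Moles of Cl2 = 95.72 g ÷ 70.9 g/mol = 1.35007 mol
Moles ÷ coefficient: Na: 3.36016/2 = 1.68, Cl2: 1.35007/1 = 1.35
(a) Cl2 has the smaller value, so Cl2 is the limiting reagent.
(b) Moles of NaCl = 1.35007 mol Cl2 × (2/1) = 2.70014 mol; mass = 2.70014 mol × 58.44 g/mol = 157.8 g
(c) Na consumed = 1.35007 × (2/1) = 2.70014 mol; remaining = 3.36016 − 2.70014 = 0.660016 mol; mass = 0.660016 mol × 22.99 g/mol = 15.17 g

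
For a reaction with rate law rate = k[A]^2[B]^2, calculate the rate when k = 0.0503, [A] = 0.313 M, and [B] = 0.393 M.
0.0007611 M/s

rate = k·[A]^2·[B]^2 = 0.0503·(0.313)^2·(0.393)^2 = 0.0503·0.097969·0.154449 = 0.0007611 M/s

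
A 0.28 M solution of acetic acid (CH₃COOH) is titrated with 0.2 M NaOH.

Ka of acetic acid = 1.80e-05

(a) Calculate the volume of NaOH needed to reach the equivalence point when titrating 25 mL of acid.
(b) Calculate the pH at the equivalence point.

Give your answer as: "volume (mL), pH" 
V = 35.0 mL, pH = 8.91

(a) At equivalence: moles acid = moles base.
moles acid = 0.28 × 0.025 = 0.007 mol; V_NaOH = 0.007/0.2 = 0.035 L = 35.0 mL.
(b) At equivalence, all acid → conjugate base A⁻ at [A⁻] = 0.007/0.06 = 0.1167 M.
Kb = Kw/Ka = 1.0e-14/1.80e-05 = 5.556e-10; [OH⁻] = √(Kb·[A⁻]) = 8.051e-06; pOH = 5.09; pH = 14 − pOH = 8.91.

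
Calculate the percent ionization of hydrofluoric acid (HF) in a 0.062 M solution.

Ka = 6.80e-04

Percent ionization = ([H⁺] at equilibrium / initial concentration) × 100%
Percent ionization = 9.94%

Let x = [H⁺]. Ka = x²/(C - x) ⇒ x² + (6.80e-04)x - (6.80e-04)(0.062) = 0. x = 6.1620e-03. Percent = (6.1620e-03/0.062) × 100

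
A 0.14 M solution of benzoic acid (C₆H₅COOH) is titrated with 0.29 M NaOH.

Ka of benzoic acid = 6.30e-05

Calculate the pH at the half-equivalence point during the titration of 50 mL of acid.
pH = pKa = 4.20

At the half-equivalence point, [HA] = [A⁻], so by Henderson–Hasselbalch pH = pKa + log(1) = pKa.
pKa = −log(6.30e-05) = 4.20.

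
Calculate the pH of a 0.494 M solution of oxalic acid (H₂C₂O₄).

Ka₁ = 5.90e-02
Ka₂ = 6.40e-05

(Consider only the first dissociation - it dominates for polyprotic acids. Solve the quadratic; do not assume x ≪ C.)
pH = 0.84

x² + Ka₁·x − Ka₁·C = 0 with Ka₁ = 5.90e-02, C = 0.494.
x = (−Ka₁ + √(Ka₁² + 4·Ka₁·C))/2 = 1.4375e-01 M, so pH = 0.84.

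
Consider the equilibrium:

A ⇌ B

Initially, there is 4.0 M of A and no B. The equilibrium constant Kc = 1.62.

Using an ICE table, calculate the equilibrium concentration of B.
[B] = 2.473 M

ICE: [A] = 4.0 − x, [B] = x.
Kc = x/(4.0 − x) = 1.62 ⇒ x = 1.62·4.0/(1 + 1.62) = 6.48/2.62 = 2.473.
[B] = x = 2.473 M.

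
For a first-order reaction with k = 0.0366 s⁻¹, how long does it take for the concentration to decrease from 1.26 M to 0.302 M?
39.03 s

From ln[A] = ln[A]₀ - k·t: t = ln([A]₀/[A])/k = ln(1.26/0.302)/0.0366 = ln(4.1722)/0.0366 = 1.4284/0.0366 = 39.03 s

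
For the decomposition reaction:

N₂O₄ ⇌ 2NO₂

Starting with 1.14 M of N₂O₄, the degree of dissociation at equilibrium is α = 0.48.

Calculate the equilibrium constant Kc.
K_c = 2.0204

x = α·[A]₀ = 0.48 × 1.14 = 0.5472 M dissociated.
At eq: [N₂O₄] = 1.14 − 0.5472 = 0.5928 M; [NO₂] = 2x = 1.094 M.
Kc = [NO₂]²/[N₂O₄] = (1.094)²/0.5928 = 2.02.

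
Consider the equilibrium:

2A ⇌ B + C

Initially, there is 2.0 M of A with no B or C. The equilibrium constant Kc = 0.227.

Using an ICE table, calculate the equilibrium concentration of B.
[B] = 0.488 M

ICE: [A] = 2.0 − 2x, [B] = [C] = x.
Kc = x²/(2.0 − 2x)² = 0.227 ⇒ √Kc = x/(2.0 − 2x).
x = √0.227·2.0/(1 + 2√0.227) = 0.47645·2.0/1.9529 = 0.48794.
[B] = x = 0.488 M.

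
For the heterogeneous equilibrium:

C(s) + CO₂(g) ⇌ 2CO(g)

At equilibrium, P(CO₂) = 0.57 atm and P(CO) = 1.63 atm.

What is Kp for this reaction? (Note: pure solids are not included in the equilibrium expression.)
K_p = 4.661

Solid C is excluded.
Kp = P(CO)²/P(CO₂) = (1.63)²/0.57 = 2.657/0.57 = 4.661.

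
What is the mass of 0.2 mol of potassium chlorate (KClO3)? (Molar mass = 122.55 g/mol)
Mass = 0.2 mol × 122.55 g/mol = 24.51 g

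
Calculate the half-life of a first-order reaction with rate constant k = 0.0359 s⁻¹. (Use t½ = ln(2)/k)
19.31 s

t½ = ln(2)/k = 0.6931/0.0359 = 19.31 s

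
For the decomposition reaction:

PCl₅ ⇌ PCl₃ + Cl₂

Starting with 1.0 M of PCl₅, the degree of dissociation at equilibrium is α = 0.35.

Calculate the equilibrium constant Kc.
K_c = 0.1885

x = α·[A]₀ = 0.35 × 1.0 = 0.35 M dissociated.
At eq: [PCl₅] = 1.0 − 0.35 = 0.65 M; [PCl₃] = [Cl₂] = x = 0.35 M.
Kc = [PCl₃][Cl₂]/[PCl₅] = (0.35)²/0.65 = 0.1885.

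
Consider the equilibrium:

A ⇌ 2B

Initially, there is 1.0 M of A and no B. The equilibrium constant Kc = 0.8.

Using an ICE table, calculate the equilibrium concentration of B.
[B] = 0.717 M

ICE: [A] = 1.0 − x, [B] = 2x.
Kc = (2x)²/(1.0 − x) = 0.8 ⇒ 4x² + 0.8x − 0.8 = 0.
x = (−0.8 + √(0.8² + 4·4·0.8))/(2·4) = (−0.8 + √13.44)/8 = 0.35826.
[B] = 2x = 0.717 M.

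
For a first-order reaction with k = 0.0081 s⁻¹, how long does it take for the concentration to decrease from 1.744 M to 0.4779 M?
159.82 s

From ln[A] = ln[A]₀ - k·t: t = ln([A]₀/[A])/k = ln(1.744/0.4779)/0.0081 = ln(3.6493)/0.0081 = 1.2945/0.0081 = 159.82 s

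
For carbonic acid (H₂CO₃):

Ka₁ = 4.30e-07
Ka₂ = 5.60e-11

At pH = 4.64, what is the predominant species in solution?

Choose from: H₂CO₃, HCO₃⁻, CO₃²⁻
H₂CO₃

pKa1 = 6.37, pKa2 = 10.25. Each pKa is the crossover between adjacent species; pH = 4.64 lies in the region where H₂CO₃ predominates.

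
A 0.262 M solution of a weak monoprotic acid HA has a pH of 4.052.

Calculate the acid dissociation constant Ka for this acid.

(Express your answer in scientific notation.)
K_a = 3.01e-08

[H⁺] = 10^(−pH) = 10^(−4.052) = 8.872e-05 M. For HA ⇌ H⁺ + A⁻, Ka = x²/(C − x) = (8.872e-05)²/(0.262 − 8.872e-05) = 3.01e-08.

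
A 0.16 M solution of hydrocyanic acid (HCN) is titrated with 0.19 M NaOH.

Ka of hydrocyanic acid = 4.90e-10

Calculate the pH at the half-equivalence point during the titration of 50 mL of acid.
pH = pKa = 9.31

At the half-equivalence point, [HA] = [A⁻], so by Henderson–Hasselbalch pH = pKa + log(1) = pKa.
pKa = −log(4.90e-10) = 9.31.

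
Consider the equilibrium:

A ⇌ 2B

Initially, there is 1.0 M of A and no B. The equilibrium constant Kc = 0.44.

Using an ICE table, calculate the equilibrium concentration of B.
[B] = 0.562 M

ICE: [A] = 1.0 − x, [B] = 2x.
Kc = (2x)²/(1.0 − x) = 0.44 ⇒ 4x² + 0.44x − 0.44 = 0.
x = (−0.44 + √(0.44² + 4·4·0.44))/(2·4) = (−0.44 + √7.2336)/8 = 0.28119.
[B] = 2x = 0.562 M.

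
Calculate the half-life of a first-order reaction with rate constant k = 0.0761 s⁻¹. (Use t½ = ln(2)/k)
9.11 s

t½ = ln(2)/k = 0.6931/0.0761 = 9.11 s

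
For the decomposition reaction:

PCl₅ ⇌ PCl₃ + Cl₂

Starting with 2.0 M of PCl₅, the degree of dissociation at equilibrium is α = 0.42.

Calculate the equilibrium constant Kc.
K_c = 0.6083

x = α·[A]₀ = 0.42 × 2.0 = 0.84 M dissociated.
At eq: [PCl₅] = 2.0 − 0.84 = 1.16 M; [PCl₃] = [Cl₂] = x = 0.84 M.
Kc = [PCl₃][Cl₂]/[PCl₅] = (0.84)²/1.16 = 0.6083.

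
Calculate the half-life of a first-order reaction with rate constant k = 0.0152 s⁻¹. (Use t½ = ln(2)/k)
45.60 s

t½ = ln(2)/k = 0.6931/0.0152 = 45.60 s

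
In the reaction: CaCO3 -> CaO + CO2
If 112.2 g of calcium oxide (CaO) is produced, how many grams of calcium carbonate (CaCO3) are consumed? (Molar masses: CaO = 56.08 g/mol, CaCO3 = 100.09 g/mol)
Moles of CaO = 112.2 g ÷ 56.08 g/mol = 2.00071 mol
Mole ratio: 1 mol CaCO3 / 1 mol CaO
Moles of CaCO3 = 2.00071 × (1/1) = 2.00071 mol
Mass of CaCO3 = 2.00071 mol × 100.09 g/mol = 200.3 g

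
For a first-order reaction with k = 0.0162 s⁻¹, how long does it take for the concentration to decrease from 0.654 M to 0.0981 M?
117.11 s

From ln[A] = ln[A]₀ - k·t: t = ln([A]₀/[A])/k = ln(0.654/0.0981)/0.0162 = ln(6.6667)/0.0162 = 1.8971/0.0162 = 117.11 s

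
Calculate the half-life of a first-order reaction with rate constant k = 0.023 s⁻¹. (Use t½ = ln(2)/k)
30.14 s

t½ = ln(2)/k = 0.6931/0.023 = 30.14 s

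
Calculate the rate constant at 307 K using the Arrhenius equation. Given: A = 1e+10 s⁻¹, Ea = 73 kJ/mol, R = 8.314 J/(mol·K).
3.79e-03 s⁻¹

k = A·exp(-Ea/(R·T)) = 1e+10·exp(-73000/(8.314·307)) = 1e+10·exp(-28.6006) = 1e+10·3.7926e-13 = 3.79e-03 s⁻¹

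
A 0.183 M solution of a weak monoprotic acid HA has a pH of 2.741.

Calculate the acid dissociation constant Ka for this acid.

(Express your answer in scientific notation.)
K_a = 1.82e-05

[H⁺] = 10^(−pH) = 10^(−2.741) = 1.816e-03 M. For HA ⇌ H⁺ + A⁻, Ka = x²/(C − x) = (1.816e-03)²/(0.183 − 1.816e-03) = 1.82e-05.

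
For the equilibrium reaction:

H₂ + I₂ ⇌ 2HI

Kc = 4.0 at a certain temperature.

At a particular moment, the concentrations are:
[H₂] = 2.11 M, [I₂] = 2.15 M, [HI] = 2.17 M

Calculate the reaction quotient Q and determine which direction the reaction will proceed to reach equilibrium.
Q = 1.038, Q < K, reaction proceeds forward (toward products)

Q = ([HI]^2) / ([H₂] × [I₂])
  = ((2.17)^2) / ((2.11)·(2.15)) = 4.7089/4.5365 = 1.038
Since Q = 1.038 < Kc = 4.0, the reaction proceeds forward (toward products) to reach equilibrium.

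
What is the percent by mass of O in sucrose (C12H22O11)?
Mass of O in formula = 16.0 × 11 = 176 g/mol
Molar mass = 342.3 g/mol
% O = (176/342.3) × 100% = 51.42%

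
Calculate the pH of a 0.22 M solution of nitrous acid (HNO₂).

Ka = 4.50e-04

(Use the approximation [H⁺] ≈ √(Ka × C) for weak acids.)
pH = 2.00

[H⁺] = √(Ka × C) = √(4.50e-04 × 0.22) = 9.9499e-03. pH = -log(9.9499e-03)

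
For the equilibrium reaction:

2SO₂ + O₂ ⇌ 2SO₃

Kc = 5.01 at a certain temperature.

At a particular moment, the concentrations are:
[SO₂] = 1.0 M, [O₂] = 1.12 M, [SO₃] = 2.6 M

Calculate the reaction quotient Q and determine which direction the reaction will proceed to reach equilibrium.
Q = 6.036, Q > K, reaction proceeds reverse (toward reactants)

Q = ([SO₃]^2) / ([SO₂]^2 × [O₂])
  = ((2.6)^2) / ((1.0)^2·(1.12)) = 6.76/1.12 = 6.036
Since Q = 6.036 > Kc = 5.01, the reaction proceeds reverse (toward reactants) to reach equilibrium.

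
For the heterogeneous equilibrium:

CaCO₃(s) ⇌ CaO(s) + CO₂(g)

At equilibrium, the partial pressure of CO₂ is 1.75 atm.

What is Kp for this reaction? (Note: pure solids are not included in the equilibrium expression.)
K_p = 1.75

Solids (CaCO₃, CaO) have activity 1 and are excluded.
Kp = P(CO₂) = 1.75.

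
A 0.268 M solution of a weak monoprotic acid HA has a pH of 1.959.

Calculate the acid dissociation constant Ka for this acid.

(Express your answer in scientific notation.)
K_a = 4.70e-04

[H⁺] = 10^(−pH) = 10^(−1.959) = 1.099e-02 M. For HA ⇌ H⁺ + A⁻, Ka = x²/(C − x) = (1.099e-02)²/(0.268 − 1.099e-02) = 4.70e-04.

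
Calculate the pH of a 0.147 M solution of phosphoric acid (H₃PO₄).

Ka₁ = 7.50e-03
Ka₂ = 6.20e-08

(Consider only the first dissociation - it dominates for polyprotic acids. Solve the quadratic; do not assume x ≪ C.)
pH = 1.53

x² + Ka₁·x − Ka₁·C = 0 with Ka₁ = 7.50e-03, C = 0.147.
x = (−Ka₁ + √(Ka₁² + 4·Ka₁·C))/2 = 2.9665e-02 M, so pH = 1.53.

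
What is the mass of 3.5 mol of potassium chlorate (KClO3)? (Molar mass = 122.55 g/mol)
Mass = 3.5 mol × 122.55 g/mol = 428.9 g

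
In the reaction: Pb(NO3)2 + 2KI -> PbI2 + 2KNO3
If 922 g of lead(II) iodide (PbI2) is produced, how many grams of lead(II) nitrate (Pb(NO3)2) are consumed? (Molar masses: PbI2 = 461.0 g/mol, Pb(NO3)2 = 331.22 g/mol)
Moles of PbI2 = 922 g ÷ 461.0 g/mol = 2 mol
Mole ratio: 1 mol Pb(NO3)2 / 1 mol PbI2
Moles of Pb(NO3)2 = 2 × (1/1) = 2 mol
Mass of Pb(NO3)2 = 2 mol × 331.22 g/mol = 662.4 g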